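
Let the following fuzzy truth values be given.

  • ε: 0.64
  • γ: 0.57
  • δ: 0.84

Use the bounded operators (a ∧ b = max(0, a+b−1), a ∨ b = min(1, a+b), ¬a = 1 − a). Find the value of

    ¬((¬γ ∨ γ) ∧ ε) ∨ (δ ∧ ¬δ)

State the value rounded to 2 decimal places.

¬γ = 1 − 0.57 = 0.43
¬γ ∨ γ = min(1, a+b) on (0.43, 0.57) = 1.00
(¬γ ∨ γ) ∧ ε = max(0, a+b−1) on (1.00, 0.64) = 0.64
¬((¬γ ∨ γ) ∧ ε) = 1 − 0.64 = 0.36
¬δ = 1 − 0.84 = 0.16
δ ∧ ¬δ = max(0, a+b−1) on (0.84, 0.16) = 0.00
¬((¬γ ∨ γ) ∧ ε) ∨ (δ ∧ ¬δ) = min(1, a+b) on (0.36, 0.00) = 0.36

0.36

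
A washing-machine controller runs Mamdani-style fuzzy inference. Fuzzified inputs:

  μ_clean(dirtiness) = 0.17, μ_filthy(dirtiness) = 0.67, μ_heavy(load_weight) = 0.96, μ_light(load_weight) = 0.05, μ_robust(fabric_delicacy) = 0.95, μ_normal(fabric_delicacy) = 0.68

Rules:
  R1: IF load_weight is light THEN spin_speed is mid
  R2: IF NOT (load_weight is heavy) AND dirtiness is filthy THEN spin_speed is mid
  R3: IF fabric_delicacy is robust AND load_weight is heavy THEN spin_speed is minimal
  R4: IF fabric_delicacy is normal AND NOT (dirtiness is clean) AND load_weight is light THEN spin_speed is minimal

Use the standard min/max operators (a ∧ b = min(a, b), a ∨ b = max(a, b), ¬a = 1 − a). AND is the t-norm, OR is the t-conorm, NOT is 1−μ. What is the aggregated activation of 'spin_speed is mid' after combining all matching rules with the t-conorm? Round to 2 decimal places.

0.05

R1: light=0.05 → w = 0.05
R2: ¬heavy=1−0.96=0.04, filthy=0.67; AND[min(a, b)] → w = 0.04
R3: robust=0.95, heavy=0.96; AND[min(a, b)] → w = 0.95
R4: normal=0.68, ¬clean=1−0.17=0.83, light=0.05; AND[min(a, b)] → w = 0.05
Rules with consequent 'mid': {R1, R2} → strengths 0.05, 0.04
Aggregate via t-conorm [max(a, b)]: 0.05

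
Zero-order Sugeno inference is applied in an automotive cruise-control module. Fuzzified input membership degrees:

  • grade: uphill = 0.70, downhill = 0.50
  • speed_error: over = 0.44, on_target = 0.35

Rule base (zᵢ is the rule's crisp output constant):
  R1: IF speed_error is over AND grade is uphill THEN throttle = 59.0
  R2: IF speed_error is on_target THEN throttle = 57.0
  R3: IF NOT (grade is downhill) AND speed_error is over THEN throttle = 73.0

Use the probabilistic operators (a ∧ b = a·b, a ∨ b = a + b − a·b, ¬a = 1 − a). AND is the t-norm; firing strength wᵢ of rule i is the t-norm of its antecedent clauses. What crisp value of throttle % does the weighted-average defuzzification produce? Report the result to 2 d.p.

61.71

R1 (z=59.0): over=0.44, uphill=0.70; AND[a·b] → w = 0.3080
R2 (z=57.0): on_target=0.35 → w = 0.3500
R3 (z=73.0): ¬downhill=1−0.50=0.50, over=0.44; AND[a·b] → w = 0.2200
Weighted average = (0.3080·59.0 + 0.3500·57.0 + 0.2200·73.0) / (0.3080 + 0.3500 + 0.2200)
  = 54.1820 / 0.8780 = 61.71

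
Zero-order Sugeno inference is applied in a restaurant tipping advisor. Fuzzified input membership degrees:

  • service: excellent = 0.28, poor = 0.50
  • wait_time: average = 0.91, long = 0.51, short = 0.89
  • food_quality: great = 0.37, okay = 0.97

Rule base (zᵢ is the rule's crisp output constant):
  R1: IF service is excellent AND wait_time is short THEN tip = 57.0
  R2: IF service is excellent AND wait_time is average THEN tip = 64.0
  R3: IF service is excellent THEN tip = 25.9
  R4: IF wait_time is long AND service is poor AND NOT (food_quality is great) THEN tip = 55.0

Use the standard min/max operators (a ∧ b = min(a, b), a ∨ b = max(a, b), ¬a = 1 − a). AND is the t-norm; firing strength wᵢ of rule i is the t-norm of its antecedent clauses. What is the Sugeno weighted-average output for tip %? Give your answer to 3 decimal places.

R1 (z=57.0): excellent=0.28, short=0.89; AND[min(a, b)] → w = 0.28
R2 (z=64.0): excellent=0.28, average=0.91; AND[min(a, b)] → w = 0.28
R3 (z=25.9): excellent=0.28 → w = 0.28
R4 (z=55.0): long=0.51, poor=0.50, ¬great=1−0.37=0.63; AND[min(a, b)] → w = 0.50
Weighted average = (0.28·57.0 + 0.28·64.0 + 0.28·25.9 + 0.50·55.0) / (0.28 + 0.28 + 0.28 + 0.50)
  = 68.6320 / 1.3400 = 51.218

51.218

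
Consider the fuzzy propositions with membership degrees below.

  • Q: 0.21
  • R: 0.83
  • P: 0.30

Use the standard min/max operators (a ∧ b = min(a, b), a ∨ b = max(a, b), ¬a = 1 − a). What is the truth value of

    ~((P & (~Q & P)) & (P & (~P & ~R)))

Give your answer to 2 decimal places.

0.83

~Q = 1 − 0.21 = 0.79
~Q & P = min(a, b) on (0.79, 0.30) = 0.30
P & (~Q & P) = min(a, b) on (0.30, 0.30) = 0.30
~P = 1 − 0.30 = 0.70
~R = 1 − 0.83 = 0.17
~P & ~R = min(a, b) on (0.70, 0.17) = 0.17
P & (~P & ~R) = min(a, b) on (0.30, 0.17) = 0.17
(P & (~Q & P)) & (P & (~P & ~R)) = min(a, b) on (0.30, 0.17) = 0.17
~((P & (~Q & P)) & (P & (~P & ~R))) = 1 − 0.17 = 0.83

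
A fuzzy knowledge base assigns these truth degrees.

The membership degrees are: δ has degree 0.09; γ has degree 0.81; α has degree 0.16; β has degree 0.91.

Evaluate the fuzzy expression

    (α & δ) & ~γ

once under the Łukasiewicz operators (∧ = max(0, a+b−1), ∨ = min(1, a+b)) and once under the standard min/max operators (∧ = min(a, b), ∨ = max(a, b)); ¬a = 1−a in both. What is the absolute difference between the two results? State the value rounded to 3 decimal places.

0.090

Under Łukasiewicz:
  α & δ = max(0, a+b−1) on (0.16, 0.09) = 0.00
  ~γ = 1 − 0.81 = 0.19
  (α & δ) & ~γ = max(0, a+b−1) on (0.00, 0.19) = 0.00
  → value = 0.0000
Under standard min/max:
  α & δ = min(a, b) on (0.16, 0.09) = 0.09
  ~γ = 1 − 0.81 = 0.19
  (α & δ) & ~γ = min(a, b) on (0.09, 0.19) = 0.09
  → value = 0.0900
|0.0000 − 0.0900| = 0.090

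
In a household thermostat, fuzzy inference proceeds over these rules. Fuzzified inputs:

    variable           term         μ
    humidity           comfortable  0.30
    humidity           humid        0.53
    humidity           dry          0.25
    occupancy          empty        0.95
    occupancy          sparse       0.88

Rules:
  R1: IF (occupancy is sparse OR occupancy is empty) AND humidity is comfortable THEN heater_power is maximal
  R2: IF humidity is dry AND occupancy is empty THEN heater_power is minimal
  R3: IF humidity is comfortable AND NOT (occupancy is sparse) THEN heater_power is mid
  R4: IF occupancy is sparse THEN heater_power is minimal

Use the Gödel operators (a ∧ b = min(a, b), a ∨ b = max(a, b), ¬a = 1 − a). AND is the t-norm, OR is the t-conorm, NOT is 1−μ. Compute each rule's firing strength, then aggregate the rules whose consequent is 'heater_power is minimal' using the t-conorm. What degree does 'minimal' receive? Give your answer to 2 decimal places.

R1: (sparse=0.88 OR empty=0.95) = 0.95; AND[min(a, b)] with comfortable=0.30 → w = 0.30
R2: dry=0.25, empty=0.95; AND[min(a, b)] → w = 0.25
R3: comfortable=0.30, ¬sparse=1−0.88=0.12; AND[min(a, b)] → w = 0.12
R4: sparse=0.88 → w = 0.88
Rules with consequent 'minimal': {R2, R4} → strengths 0.25, 0.88
Aggregate via t-conorm [max(a, b)]: 0.88

0.88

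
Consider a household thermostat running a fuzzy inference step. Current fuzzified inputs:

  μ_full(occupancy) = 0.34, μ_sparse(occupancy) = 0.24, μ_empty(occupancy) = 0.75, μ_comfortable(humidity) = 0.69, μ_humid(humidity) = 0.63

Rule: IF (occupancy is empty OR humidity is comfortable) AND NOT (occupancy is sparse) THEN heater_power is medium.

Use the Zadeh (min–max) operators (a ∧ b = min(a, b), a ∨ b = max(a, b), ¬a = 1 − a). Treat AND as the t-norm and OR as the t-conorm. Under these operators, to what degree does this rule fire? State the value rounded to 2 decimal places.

firing strength: (empty=0.75 OR comfortable=0.69) = 0.75; AND[min(a, b)] with ¬sparse=1−0.24=0.76 → w = 0.75

0.75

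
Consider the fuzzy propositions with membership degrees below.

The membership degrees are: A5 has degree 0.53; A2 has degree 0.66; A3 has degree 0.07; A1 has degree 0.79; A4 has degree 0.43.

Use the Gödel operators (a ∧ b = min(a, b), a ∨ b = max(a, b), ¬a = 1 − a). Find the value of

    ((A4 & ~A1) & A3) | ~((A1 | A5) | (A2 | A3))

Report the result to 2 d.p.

0.21

~A1 = 1 − 0.79 = 0.21
A4 & ~A1 = min(a, b) on (0.43, 0.21) = 0.21
(A4 & ~A1) & A3 = min(a, b) on (0.21, 0.07) = 0.07
A1 | A5 = max(a, b) on (0.79, 0.53) = 0.79
A2 | A3 = max(a, b) on (0.66, 0.07) = 0.66
(A1 | A5) | (A2 | A3) = max(a, b) on (0.79, 0.66) = 0.79
~((A1 | A5) | (A2 | A3)) = 1 − 0.79 = 0.21
((A4 & ~A1) & A3) | ~((A1 | A5) | (A2 | A3)) = max(a, b) on (0.07, 0.21) = 0.21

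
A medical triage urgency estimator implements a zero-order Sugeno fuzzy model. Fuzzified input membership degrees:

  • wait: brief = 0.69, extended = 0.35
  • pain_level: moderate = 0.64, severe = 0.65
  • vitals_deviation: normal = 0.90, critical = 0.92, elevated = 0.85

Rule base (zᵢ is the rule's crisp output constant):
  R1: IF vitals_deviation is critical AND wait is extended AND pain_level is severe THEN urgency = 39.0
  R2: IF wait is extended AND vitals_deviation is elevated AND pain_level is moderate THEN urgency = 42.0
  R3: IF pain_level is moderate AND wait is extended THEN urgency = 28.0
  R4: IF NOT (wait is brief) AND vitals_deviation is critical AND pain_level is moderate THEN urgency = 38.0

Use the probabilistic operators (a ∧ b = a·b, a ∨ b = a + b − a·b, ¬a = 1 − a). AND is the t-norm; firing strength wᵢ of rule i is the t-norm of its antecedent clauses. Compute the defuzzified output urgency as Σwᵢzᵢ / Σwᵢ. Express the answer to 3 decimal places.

36.426

R1 (z=39.0): critical=0.92, extended=0.35, severe=0.65; AND[a·b] → w = 0.2093
R2 (z=42.0): extended=0.35, elevated=0.85, moderate=0.64; AND[a·b] → w = 0.1904
R3 (z=28.0): moderate=0.64, extended=0.35; AND[a·b] → w = 0.2240
R4 (z=38.0): ¬brief=1−0.69=0.31, critical=0.92, moderate=0.64; AND[a·b] → w = 0.1825
Weighted average = (0.2093·39.0 + 0.1904·42.0 + 0.2240·28.0 + 0.1825·38.0) / (0.2093 + 0.1904 + 0.2240 + 0.1825)
  = 29.3676 / 0.8062 = 36.426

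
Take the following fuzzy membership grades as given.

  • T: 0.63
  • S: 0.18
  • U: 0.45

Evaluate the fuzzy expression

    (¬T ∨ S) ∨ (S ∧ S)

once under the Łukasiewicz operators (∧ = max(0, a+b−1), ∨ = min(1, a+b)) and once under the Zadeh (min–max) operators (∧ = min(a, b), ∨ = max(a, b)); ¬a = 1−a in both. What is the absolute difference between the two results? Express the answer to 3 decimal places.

0.180

Under Łukasiewicz:
  ¬T = 1 − 0.63 = 0.37
  ¬T ∨ S = min(1, a+b) on (0.37, 0.18) = 0.55
  S ∧ S = max(0, a+b−1) on (0.18, 0.18) = 0.00
  (¬T ∨ S) ∨ (S ∧ S) = min(1, a+b) on (0.55, 0.00) = 0.55
  → value = 0.5500
Under Zadeh (min–max):
  ¬T = 1 − 0.63 = 0.37
  ¬T ∨ S = max(a, b) on (0.37, 0.18) = 0.37
  S ∧ S = min(a, b) on (0.18, 0.18) = 0.18
  (¬T ∨ S) ∨ (S ∧ S) = max(a, b) on (0.37, 0.18) = 0.37
  → value = 0.3700
|0.5500 − 0.3700| = 0.180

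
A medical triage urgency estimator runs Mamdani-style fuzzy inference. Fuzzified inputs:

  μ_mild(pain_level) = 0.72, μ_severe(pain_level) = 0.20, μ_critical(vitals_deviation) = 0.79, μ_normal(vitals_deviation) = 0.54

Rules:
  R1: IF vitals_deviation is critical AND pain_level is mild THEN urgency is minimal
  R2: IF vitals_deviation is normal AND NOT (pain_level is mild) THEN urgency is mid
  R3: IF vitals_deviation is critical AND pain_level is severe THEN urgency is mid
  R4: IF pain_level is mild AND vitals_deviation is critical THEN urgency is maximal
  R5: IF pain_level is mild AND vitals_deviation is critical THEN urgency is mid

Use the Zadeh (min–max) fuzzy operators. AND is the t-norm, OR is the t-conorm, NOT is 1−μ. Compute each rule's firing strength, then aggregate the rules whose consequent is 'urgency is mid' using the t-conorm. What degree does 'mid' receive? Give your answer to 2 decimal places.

R1: critical=0.79, mild=0.72; AND[min(a, b)] → w = 0.72
R2: normal=0.54, ¬mild=1−0.72=0.28; AND[min(a, b)] → w = 0.28
R3: critical=0.79, severe=0.20; AND[min(a, b)] → w = 0.20
R4: mild=0.72, critical=0.79; AND[min(a, b)] → w = 0.72
R5: mild=0.72, critical=0.79; AND[min(a, b)] → w = 0.72
Rules with consequent 'mid': {R2, R3, R5} → strengths 0.28, 0.20, 0.72
Aggregate via t-conorm [max(a, b)]: 0.72

0.72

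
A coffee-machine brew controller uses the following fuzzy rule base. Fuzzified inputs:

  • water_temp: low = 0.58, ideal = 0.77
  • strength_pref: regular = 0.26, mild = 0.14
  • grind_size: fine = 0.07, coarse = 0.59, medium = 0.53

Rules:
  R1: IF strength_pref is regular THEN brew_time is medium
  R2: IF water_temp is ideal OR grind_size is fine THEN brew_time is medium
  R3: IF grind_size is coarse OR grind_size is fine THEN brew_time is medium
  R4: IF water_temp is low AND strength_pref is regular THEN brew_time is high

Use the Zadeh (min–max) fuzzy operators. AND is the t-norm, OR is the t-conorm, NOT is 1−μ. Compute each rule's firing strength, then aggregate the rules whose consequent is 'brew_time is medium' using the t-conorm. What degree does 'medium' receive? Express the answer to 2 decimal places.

R1: regular=0.26 → w = 0.26
R2: ideal=0.77, fine=0.07; OR[max(a, b)] → w = 0.77
R3: coarse=0.59, fine=0.07; OR[max(a, b)] → w = 0.59
R4: low=0.58, regular=0.26; AND[min(a, b)] → w = 0.26
Rules with consequent 'medium': {R1, R2, R3} → strengths 0.26, 0.77, 0.59
Aggregate via t-conorm [max(a, b)]: 0.77

0.77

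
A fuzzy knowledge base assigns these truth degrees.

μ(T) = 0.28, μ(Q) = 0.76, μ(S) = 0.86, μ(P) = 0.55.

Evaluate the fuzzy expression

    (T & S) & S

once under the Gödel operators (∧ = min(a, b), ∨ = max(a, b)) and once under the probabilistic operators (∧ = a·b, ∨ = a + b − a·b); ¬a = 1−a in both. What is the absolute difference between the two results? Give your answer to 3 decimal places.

0.073

Under Gödel:
  T & S = min(a, b) on (0.28, 0.86) = 0.28
  (T & S) & S = min(a, b) on (0.28, 0.86) = 0.28
  → value = 0.2800
Under probabilistic:
  T & S = a·b on (0.2800, 0.8600) = 0.2408
  (T & S) & S = a·b on (0.2408, 0.8600) = 0.2071
  → value = 0.2071
|0.2800 − 0.2071| = 0.073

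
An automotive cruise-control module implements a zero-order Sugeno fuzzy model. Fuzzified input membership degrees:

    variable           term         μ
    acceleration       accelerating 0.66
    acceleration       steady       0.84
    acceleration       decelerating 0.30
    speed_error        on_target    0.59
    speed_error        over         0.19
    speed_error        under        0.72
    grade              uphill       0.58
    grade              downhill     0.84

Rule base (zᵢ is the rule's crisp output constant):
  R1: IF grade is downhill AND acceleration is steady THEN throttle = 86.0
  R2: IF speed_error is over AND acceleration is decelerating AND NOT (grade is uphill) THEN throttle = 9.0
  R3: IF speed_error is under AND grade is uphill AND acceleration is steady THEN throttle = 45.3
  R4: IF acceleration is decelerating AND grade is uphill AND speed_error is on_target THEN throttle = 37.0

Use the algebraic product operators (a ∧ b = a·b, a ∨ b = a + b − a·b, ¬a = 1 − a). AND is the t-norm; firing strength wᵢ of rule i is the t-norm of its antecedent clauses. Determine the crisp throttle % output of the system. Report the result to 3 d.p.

68.121

R1 (z=86.0): downhill=0.84, steady=0.84; AND[a·b] → w = 0.7056
R2 (z=9.0): over=0.19, decelerating=0.30, ¬uphill=1−0.58=0.42; AND[a·b] → w = 0.0239
R3 (z=45.3): under=0.72, uphill=0.58, steady=0.84; AND[a·b] → w = 0.3508
R4 (z=37.0): decelerating=0.30, uphill=0.58, on_target=0.59; AND[a·b] → w = 0.1027
Weighted average = (0.7056·86.0 + 0.0239·9.0 + 0.3508·45.3 + 0.1027·37.0) / (0.7056 + 0.0239 + 0.3508 + 0.1027)
  = 80.5860 / 1.1830 = 68.121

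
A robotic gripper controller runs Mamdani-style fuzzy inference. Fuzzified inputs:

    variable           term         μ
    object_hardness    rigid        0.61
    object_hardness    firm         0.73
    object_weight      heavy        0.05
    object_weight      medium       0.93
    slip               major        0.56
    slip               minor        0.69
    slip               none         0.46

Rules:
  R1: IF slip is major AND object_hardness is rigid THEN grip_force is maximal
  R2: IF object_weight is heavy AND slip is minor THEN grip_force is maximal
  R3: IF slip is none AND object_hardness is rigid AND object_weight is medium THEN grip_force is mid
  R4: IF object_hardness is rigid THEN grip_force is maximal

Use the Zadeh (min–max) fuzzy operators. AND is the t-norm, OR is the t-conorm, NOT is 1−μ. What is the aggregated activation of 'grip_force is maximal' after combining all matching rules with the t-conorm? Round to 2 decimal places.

R1: major=0.56, rigid=0.61; AND[min(a, b)] → w = 0.56
R2: heavy=0.05, minor=0.69; AND[min(a, b)] → w = 0.05
R3: none=0.46, rigid=0.61, medium=0.93; AND[min(a, b)] → w = 0.46
R4: rigid=0.61 → w = 0.61
Rules with consequent 'maximal': {R1, R2, R4} → strengths 0.56, 0.05, 0.61
Aggregate via t-conorm [max(a, b)]: 0.61

0.61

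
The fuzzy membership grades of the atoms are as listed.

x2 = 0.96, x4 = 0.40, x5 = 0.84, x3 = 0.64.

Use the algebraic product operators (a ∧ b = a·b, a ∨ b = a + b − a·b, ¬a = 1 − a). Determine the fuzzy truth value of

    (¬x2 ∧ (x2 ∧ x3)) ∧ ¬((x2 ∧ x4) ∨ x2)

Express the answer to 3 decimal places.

0.001

¬x2 = 1 − 0.9600 = 0.0400
x2 ∧ x3 = a·b on (0.9600, 0.6400) = 0.6144
¬x2 ∧ (x2 ∧ x3) = a·b on (0.0400, 0.6144) = 0.0246
x2 ∧ x4 = a·b on (0.9600, 0.4000) = 0.3840
(x2 ∧ x4) ∨ x2 = a + b − a·b on (0.3840, 0.9600) = 0.9754
¬((x2 ∧ x4) ∨ x2) = 1 − 0.9754 = 0.0246
(¬x2 ∧ (x2 ∧ x3)) ∧ ¬((x2 ∧ x4) ∨ x2) = a·b on (0.0246, 0.0246) = 0.0006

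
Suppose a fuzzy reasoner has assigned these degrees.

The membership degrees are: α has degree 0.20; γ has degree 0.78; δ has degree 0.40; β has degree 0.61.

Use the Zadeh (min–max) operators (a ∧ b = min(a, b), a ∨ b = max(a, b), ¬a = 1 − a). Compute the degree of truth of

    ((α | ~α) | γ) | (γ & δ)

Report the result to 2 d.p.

~α = 1 − 0.20 = 0.80
α | ~α = max(a, b) on (0.20, 0.80) = 0.80
(α | ~α) | γ = max(a, b) on (0.80, 0.78) = 0.80
γ & δ = min(a, b) on (0.78, 0.40) = 0.40
((α | ~α) | γ) | (γ & δ) = max(a, b) on (0.80, 0.40) = 0.80

0.80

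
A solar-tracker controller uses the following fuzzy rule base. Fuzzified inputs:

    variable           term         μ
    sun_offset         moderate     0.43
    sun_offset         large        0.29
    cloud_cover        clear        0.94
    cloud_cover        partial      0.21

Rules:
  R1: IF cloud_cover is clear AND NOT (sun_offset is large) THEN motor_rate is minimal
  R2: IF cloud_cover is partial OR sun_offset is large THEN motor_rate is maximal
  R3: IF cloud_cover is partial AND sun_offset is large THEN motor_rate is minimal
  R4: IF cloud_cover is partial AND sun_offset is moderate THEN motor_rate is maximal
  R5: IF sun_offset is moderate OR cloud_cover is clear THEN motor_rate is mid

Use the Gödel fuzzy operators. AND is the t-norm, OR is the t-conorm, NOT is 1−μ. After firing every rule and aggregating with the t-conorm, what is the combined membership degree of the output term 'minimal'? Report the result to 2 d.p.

0.71

R1: clear=0.94, ¬large=1−0.29=0.71; AND[min(a, b)] → w = 0.71
R2: partial=0.21, large=0.29; OR[max(a, b)] → w = 0.29
R3: partial=0.21, large=0.29; AND[min(a, b)] → w = 0.21
R4: partial=0.21, moderate=0.43; AND[min(a, b)] → w = 0.21
R5: moderate=0.43, clear=0.94; OR[max(a, b)] → w = 0.94
Rules with consequent 'minimal': {R1, R3} → strengths 0.71, 0.21
Aggregate via t-conorm [max(a, b)]: 0.71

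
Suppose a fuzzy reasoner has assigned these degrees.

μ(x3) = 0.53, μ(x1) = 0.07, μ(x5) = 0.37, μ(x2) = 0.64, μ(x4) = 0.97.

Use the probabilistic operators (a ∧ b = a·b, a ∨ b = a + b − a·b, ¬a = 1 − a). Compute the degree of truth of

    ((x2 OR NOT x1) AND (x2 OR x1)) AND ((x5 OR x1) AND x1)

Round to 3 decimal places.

NOT x1 = 1 − 0.0700 = 0.9300
x2 OR NOT x1 = a + b − a·b on (0.6400, 0.9300) = 0.9748
x2 OR x1 = a + b − a·b on (0.6400, 0.0700) = 0.6652
(x2 OR NOT x1) AND (x2 OR x1) = a·b on (0.9748, 0.6652) = 0.6484
x5 OR x1 = a + b − a·b on (0.3700, 0.0700) = 0.4141
(x5 OR x1) AND x1 = a·b on (0.4141, 0.0700) = 0.0290
((x2 OR NOT x1) AND (x2 OR x1)) AND ((x5 OR x1) AND x1) = a·b on (0.6484, 0.0290) = 0.0188

0.019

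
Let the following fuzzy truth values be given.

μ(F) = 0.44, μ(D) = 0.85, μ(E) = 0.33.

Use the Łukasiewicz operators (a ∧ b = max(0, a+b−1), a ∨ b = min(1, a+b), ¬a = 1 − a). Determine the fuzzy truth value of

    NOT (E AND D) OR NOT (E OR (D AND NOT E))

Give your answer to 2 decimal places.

E AND D = max(0, a+b−1) on (0.33, 0.85) = 0.18
NOT (E AND D) = 1 − 0.18 = 0.82
NOT E = 1 − 0.33 = 0.67
D AND NOT E = max(0, a+b−1) on (0.85, 0.67) = 0.52
E OR (D AND NOT E) = min(1, a+b) on (0.33, 0.52) = 0.85
NOT (E OR (D AND NOT E)) = 1 − 0.85 = 0.15
NOT (E AND D) OR NOT (E OR (D AND NOT E)) = min(1, a+b) on (0.82, 0.15) = 0.97

0.97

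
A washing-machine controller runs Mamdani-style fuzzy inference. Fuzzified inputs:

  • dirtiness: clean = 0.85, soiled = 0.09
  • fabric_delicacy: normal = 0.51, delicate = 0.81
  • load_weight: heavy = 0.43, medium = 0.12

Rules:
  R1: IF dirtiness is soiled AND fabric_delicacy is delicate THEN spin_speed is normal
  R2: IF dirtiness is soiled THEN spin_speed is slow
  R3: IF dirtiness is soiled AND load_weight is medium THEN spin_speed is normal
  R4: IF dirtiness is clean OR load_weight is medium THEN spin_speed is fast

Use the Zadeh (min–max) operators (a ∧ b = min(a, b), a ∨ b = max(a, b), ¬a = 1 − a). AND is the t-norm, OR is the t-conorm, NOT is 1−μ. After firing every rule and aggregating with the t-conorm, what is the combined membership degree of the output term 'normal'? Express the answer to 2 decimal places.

R1: soiled=0.09, delicate=0.81; AND[min(a, b)] → w = 0.09
R2: soiled=0.09 → w = 0.09
R3: soiled=0.09, medium=0.12; AND[min(a, b)] → w = 0.09
R4: clean=0.85, medium=0.12; OR[max(a, b)] → w = 0.85
Rules with consequent 'normal': {R1, R3} → strengths 0.09, 0.09
Aggregate via t-conorm [max(a, b)]: 0.09

0.09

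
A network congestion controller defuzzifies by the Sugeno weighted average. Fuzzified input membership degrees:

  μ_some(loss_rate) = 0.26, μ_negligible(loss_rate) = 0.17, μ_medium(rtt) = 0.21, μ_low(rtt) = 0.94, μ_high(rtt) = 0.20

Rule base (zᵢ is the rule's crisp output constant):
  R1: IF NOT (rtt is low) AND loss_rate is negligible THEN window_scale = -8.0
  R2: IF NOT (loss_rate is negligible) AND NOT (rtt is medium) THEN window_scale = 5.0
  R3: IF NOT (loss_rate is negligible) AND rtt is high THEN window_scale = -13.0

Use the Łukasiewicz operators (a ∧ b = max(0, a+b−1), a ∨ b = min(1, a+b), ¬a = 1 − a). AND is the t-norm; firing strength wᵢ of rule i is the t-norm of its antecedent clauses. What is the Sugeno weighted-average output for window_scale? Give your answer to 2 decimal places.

4.17

R1 (z=-8.0): ¬low=1−0.94=0.06, negligible=0.17; AND[max(0, a+b−1)] → w = 0.00
R2 (z=5.0): ¬negligible=1−0.17=0.83, ¬medium=1−0.21=0.79; AND[max(0, a+b−1)] → w = 0.62
R3 (z=-13.0): ¬negligible=1−0.17=0.83, high=0.20; AND[max(0, a+b−1)] → w = 0.03
Weighted average = (0.00·-8.0 + 0.62·5.0 + 0.03·-13.0) / (0.00 + 0.62 + 0.03)
  = 2.7100 / 0.6500 = 4.17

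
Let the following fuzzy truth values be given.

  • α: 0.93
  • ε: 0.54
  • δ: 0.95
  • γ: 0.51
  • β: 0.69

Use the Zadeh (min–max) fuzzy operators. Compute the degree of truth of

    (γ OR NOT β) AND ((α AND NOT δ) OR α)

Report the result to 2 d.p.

NOT β = 1 − 0.69 = 0.31
γ OR NOT β = max(a, b) on (0.51, 0.31) = 0.51
NOT δ = 1 − 0.95 = 0.05
α AND NOT δ = min(a, b) on (0.93, 0.05) = 0.05
(α AND NOT δ) OR α = max(a, b) on (0.05, 0.93) = 0.93
(γ OR NOT β) AND ((α AND NOT δ) OR α) = min(a, b) on (0.51, 0.93) = 0.51

0.51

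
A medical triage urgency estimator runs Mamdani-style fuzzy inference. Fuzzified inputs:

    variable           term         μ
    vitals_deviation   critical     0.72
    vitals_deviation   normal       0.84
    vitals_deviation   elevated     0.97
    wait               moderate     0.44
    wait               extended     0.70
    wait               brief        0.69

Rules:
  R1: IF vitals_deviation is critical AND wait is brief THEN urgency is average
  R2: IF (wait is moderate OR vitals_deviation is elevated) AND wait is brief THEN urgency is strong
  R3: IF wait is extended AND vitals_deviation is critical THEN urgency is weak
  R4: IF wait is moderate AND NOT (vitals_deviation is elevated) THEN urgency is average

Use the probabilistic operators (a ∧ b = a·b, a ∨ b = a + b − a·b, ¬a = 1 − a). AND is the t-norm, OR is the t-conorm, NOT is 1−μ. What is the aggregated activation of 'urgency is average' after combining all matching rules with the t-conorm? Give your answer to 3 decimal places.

R1: critical=0.72, brief=0.69; AND[a·b] → w = 0.4968
R2: (moderate=0.44 OR elevated=0.97) = 0.9832; AND[a·b] with brief=0.69 → w = 0.6784
R3: extended=0.70, critical=0.72; AND[a·b] → w = 0.5040
R4: moderate=0.44, ¬elevated=1−0.97=0.03; AND[a·b] → w = 0.0132
Rules with consequent 'average': {R1, R4} → strengths 0.4968, 0.0132
Aggregate via t-conorm [a + b − a·b]: 0.5034

0.503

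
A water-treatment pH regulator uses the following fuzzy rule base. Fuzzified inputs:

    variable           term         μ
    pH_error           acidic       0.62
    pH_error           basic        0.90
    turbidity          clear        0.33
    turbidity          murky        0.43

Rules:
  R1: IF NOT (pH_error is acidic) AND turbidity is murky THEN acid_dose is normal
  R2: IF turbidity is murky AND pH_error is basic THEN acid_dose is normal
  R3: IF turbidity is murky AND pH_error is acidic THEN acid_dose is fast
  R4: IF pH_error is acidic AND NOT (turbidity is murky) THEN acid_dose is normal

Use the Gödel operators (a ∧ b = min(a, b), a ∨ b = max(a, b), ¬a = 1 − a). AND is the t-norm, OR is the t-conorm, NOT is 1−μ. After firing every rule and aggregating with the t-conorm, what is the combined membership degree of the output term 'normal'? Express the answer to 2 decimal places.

0.57

R1: ¬acidic=1−0.62=0.38, murky=0.43; AND[min(a, b)] → w = 0.38
R2: murky=0.43, basic=0.90; AND[min(a, b)] → w = 0.43
R3: murky=0.43, acidic=0.62; AND[min(a, b)] → w = 0.43
R4: acidic=0.62, ¬murky=1−0.43=0.57; AND[min(a, b)] → w = 0.57
Rules with consequent 'normal': {R1, R2, R4} → strengths 0.38, 0.43, 0.57
Aggregate via t-conorm [max(a, b)]: 0.57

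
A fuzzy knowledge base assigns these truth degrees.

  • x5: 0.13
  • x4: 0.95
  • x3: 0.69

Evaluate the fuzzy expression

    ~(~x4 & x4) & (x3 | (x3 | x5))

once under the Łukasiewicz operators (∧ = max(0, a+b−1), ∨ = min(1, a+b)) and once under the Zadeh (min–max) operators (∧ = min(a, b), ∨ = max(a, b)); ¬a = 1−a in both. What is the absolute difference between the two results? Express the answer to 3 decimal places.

Under Łukasiewicz:
  ~x4 = 1 − 0.95 = 0.05
  ~x4 & x4 = max(0, a+b−1) on (0.05, 0.95) = 0.00
  ~(~x4 & x4) = 1 − 0.00 = 1.00
  x3 | x5 = min(1, a+b) on (0.69, 0.13) = 0.82
  x3 | (x3 | x5) = min(1, a+b) on (0.69, 0.82) = 1.00
  ~(~x4 & x4) & (x3 | (x3 | x5)) = max(0, a+b−1) on (1.00, 1.00) = 1.00
  → value = 1.0000
Under Zadeh (min–max):
  ~x4 = 1 − 0.95 = 0.05
  ~x4 & x4 = min(a, b) on (0.05, 0.95) = 0.05
  ~(~x4 & x4) = 1 − 0.05 = 0.95
  x3 | x5 = max(a, b) on (0.69, 0.13) = 0.69
  x3 | (x3 | x5) = max(a, b) on (0.69, 0.69) = 0.69
  ~(~x4 & x4) & (x3 | (x3 | x5)) = min(a, b) on (0.95, 0.69) = 0.69
  → value = 0.6900
|1.0000 − 0.6900| = 0.310

0.310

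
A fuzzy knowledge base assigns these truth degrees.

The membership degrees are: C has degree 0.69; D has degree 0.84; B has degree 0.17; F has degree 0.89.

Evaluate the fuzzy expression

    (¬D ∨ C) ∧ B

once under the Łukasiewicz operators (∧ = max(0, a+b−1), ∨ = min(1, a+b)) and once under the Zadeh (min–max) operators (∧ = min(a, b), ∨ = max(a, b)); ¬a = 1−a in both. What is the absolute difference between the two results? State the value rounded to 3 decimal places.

Under Łukasiewicz:
  ¬D = 1 − 0.84 = 0.16
  ¬D ∨ C = min(1, a+b) on (0.16, 0.69) = 0.85
  (¬D ∨ C) ∧ B = max(0, a+b−1) on (0.85, 0.17) = 0.02
  → value = 0.0200
Under Zadeh (min–max):
  ¬D = 1 − 0.84 = 0.16
  ¬D ∨ C = max(a, b) on (0.16, 0.69) = 0.69
  (¬D ∨ C) ∧ B = min(a, b) on (0.69, 0.17) = 0.17
  → value = 0.1700
|0.0200 − 0.1700| = 0.150

0.150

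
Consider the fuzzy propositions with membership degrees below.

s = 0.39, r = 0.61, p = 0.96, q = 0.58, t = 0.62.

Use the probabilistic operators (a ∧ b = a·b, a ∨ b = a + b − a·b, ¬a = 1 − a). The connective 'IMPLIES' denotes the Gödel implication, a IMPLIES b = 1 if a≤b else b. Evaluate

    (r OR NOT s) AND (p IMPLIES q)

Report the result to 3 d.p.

0.492

NOT s = 1 − 0.3900 = 0.6100
r OR NOT s = a + b − a·b on (0.6100, 0.6100) = 0.8479
p IMPLIES q  [Gödel: 1 if a≤b else b] with a=0.9600, b=0.5800 → 0.5800
(r OR NOT s) AND (p IMPLIES q) = a·b on (0.8479, 0.5800) = 0.4918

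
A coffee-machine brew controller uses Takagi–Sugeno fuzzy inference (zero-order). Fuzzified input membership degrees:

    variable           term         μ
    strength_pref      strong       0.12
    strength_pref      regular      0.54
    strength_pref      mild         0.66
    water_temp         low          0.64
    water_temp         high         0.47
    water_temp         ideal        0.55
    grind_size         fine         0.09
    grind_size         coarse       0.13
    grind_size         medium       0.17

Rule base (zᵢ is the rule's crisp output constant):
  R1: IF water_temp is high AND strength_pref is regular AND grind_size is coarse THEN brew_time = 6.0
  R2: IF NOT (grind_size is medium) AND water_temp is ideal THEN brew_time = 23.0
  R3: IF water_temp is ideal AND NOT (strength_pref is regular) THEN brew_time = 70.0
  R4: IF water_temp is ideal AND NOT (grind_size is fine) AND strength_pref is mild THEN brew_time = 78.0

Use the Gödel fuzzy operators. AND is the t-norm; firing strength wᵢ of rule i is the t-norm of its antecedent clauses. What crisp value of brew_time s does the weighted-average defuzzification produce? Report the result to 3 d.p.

52.385

R1 (z=6.0): high=0.47, regular=0.54, coarse=0.13; AND[min(a, b)] → w = 0.13
R2 (z=23.0): ¬medium=1−0.17=0.83, ideal=0.55; AND[min(a, b)] → w = 0.55
R3 (z=70.0): ideal=0.55, ¬regular=1−0.54=0.46; AND[min(a, b)] → w = 0.46
R4 (z=78.0): ideal=0.55, ¬fine=1−0.09=0.91, mild=0.66; AND[min(a, b)] → w = 0.55
Weighted average = (0.13·6.0 + 0.55·23.0 + 0.46·70.0 + 0.55·78.0) / (0.13 + 0.55 + 0.46 + 0.55)
  = 88.5300 / 1.6900 = 52.385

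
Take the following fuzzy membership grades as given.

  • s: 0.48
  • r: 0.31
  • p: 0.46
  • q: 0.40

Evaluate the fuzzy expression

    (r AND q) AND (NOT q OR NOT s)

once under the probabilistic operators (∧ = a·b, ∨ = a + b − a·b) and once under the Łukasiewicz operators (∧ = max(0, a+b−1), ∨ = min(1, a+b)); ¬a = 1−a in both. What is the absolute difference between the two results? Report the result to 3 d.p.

Under probabilistic:
  r AND q = a·b on (0.3100, 0.4000) = 0.1240
  NOT q = 1 − 0.4000 = 0.6000
  NOT s = 1 − 0.4800 = 0.5200
  NOT q OR NOT s = a + b − a·b on (0.6000, 0.5200) = 0.8080
  (r AND q) AND (NOT q OR NOT s) = a·b on (0.1240, 0.8080) = 0.1002
  → value = 0.1002
Under Łukasiewicz:
  r AND q = max(0, a+b−1) on (0.31, 0.40) = 0.00
  NOT q = 1 − 0.40 = 0.60
  NOT s = 1 − 0.48 = 0.52
  NOT q OR NOT s = min(1, a+b) on (0.60, 0.52) = 1.00
  (r AND q) AND (NOT q OR NOT s) = max(0, a+b−1) on (0.00, 1.00) = 0.00
  → value = 0.0000
|0.1002 − 0.0000| = 0.100

0.100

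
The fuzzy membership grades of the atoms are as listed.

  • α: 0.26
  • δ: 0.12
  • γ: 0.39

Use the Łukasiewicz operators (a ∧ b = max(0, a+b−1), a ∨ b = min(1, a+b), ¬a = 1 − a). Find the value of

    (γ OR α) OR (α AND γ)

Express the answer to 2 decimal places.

0.65

γ OR α = min(1, a+b) on (0.39, 0.26) = 0.65
α AND γ = max(0, a+b−1) on (0.26, 0.39) = 0.00
(γ OR α) OR (α AND γ) = min(1, a+b) on (0.65, 0.00) = 0.65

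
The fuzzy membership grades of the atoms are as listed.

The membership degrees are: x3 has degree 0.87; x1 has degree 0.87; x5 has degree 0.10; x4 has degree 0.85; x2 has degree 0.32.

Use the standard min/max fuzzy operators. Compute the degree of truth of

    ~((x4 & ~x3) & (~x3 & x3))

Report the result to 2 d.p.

0.87

~x3 = 1 − 0.87 = 0.13
x4 & ~x3 = min(a, b) on (0.85, 0.13) = 0.13
~x3 = 1 − 0.87 = 0.13
~x3 & x3 = min(a, b) on (0.13, 0.87) = 0.13
(x4 & ~x3) & (~x3 & x3) = min(a, b) on (0.13, 0.13) = 0.13
~((x4 & ~x3) & (~x3 & x3)) = 1 − 0.13 = 0.87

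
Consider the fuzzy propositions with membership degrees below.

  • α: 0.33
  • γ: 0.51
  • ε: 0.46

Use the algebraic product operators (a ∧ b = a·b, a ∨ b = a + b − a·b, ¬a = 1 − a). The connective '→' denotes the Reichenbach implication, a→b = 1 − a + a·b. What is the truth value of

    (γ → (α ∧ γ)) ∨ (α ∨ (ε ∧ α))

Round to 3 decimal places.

0.759

α ∧ γ = a·b on (0.3300, 0.5100) = 0.1683
γ → (α ∧ γ)  [Reichenbach: 1 − a + a·b] with a=0.5100, b=0.1683 → 0.5758
ε ∧ α = a·b on (0.4600, 0.3300) = 0.1518
α ∨ (ε ∧ α) = a + b − a·b on (0.3300, 0.1518) = 0.4317
(γ → (α ∧ γ)) ∨ (α ∨ (ε ∧ α)) = a + b − a·b on (0.5758, 0.4317) = 0.7589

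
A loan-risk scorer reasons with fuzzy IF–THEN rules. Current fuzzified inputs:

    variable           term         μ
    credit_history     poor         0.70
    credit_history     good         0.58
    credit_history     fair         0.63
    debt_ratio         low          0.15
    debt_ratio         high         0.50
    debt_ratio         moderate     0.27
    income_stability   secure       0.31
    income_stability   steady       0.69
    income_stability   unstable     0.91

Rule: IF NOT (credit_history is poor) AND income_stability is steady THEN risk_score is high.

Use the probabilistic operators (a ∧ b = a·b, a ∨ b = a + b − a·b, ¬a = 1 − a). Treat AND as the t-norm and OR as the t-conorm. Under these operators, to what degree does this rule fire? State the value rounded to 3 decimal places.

firing strength: ¬poor=1−0.70=0.30, steady=0.69; AND[a·b] → w = 0.2070

0.207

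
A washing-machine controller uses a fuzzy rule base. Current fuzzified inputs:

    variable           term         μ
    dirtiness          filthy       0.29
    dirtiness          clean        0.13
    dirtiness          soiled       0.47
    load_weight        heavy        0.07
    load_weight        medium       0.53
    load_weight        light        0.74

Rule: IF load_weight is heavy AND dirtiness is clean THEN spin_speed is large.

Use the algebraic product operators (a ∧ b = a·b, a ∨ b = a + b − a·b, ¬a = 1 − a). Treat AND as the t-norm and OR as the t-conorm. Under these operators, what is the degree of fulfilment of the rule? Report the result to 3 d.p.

0.009

firing strength: heavy=0.07, clean=0.13; AND[a·b] → w = 0.0091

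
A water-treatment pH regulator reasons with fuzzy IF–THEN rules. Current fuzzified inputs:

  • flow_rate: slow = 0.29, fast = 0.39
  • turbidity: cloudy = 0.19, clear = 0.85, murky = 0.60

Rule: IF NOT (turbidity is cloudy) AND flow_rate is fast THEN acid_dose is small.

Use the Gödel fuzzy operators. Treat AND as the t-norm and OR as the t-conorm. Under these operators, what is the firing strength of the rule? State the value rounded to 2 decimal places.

firing strength: ¬cloudy=1−0.19=0.81, fast=0.39; AND[min(a, b)] → w = 0.39

0.39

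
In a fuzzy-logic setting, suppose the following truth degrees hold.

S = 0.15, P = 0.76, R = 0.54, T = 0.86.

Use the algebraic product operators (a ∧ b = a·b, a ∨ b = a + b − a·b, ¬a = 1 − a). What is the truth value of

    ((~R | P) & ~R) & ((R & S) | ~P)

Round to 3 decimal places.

~R = 1 − 0.5400 = 0.4600
~R | P = a + b − a·b on (0.4600, 0.7600) = 0.8704
~R = 1 − 0.5400 = 0.4600
(~R | P) & ~R = a·b on (0.8704, 0.4600) = 0.4004
R & S = a·b on (0.5400, 0.1500) = 0.0810
~P = 1 − 0.7600 = 0.2400
(R & S) | ~P = a + b − a·b on (0.0810, 0.2400) = 0.3016
((~R | P) & ~R) & ((R & S) | ~P) = a·b on (0.4004, 0.3016) = 0.1207

0.121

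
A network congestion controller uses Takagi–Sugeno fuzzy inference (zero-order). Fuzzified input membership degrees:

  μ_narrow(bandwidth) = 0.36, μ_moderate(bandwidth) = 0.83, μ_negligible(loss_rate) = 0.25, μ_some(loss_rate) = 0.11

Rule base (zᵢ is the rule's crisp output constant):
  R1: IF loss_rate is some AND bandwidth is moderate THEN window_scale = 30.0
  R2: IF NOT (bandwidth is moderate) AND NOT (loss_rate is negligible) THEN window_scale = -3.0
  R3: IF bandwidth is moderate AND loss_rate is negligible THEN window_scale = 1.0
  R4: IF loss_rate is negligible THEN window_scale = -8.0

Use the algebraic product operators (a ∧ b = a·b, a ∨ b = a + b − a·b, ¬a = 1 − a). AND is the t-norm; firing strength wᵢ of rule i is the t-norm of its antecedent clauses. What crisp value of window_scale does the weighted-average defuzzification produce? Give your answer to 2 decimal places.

R1 (z=30.0): some=0.11, moderate=0.83; AND[a·b] → w = 0.0913
R2 (z=-3.0): ¬moderate=1−0.83=0.17, ¬negligible=1−0.25=0.75; AND[a·b] → w = 0.1275
R3 (z=1.0): moderate=0.83, negligible=0.25; AND[a·b] → w = 0.2075
R4 (z=-8.0): negligible=0.25 → w = 0.2500
Weighted average = (0.0913·30.0 + 0.1275·-3.0 + 0.2075·1.0 + 0.2500·-8.0) / (0.0913 + 0.1275 + 0.2075 + 0.2500)
  = 0.5640 / 0.6763 = 0.83

0.83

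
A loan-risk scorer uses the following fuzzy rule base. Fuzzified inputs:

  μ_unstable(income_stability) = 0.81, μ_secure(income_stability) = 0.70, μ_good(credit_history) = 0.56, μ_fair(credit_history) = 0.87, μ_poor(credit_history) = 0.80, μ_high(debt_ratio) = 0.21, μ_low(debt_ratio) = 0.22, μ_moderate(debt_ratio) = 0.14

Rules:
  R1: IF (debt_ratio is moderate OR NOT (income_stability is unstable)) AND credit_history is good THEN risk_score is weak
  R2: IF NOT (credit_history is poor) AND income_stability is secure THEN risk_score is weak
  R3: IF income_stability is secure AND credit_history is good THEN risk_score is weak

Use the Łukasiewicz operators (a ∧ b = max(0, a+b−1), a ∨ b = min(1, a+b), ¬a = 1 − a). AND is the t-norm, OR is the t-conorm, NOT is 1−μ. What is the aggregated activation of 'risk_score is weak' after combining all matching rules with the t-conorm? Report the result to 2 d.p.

0.26

R1: (moderate=0.14 OR ¬unstable=1−0.81=0.19) = 0.33; AND[max(0, a+b−1)] with good=0.56 → w = 0.00
R2: ¬poor=1−0.80=0.20, secure=0.70; AND[max(0, a+b−1)] → w = 0.00
R3: secure=0.70, good=0.56; AND[max(0, a+b−1)] → w = 0.26
Rules with consequent 'weak': {R1, R2, R3} → strengths 0.00, 0.00, 0.26
Aggregate via t-conorm [min(1, a+b)]: 0.26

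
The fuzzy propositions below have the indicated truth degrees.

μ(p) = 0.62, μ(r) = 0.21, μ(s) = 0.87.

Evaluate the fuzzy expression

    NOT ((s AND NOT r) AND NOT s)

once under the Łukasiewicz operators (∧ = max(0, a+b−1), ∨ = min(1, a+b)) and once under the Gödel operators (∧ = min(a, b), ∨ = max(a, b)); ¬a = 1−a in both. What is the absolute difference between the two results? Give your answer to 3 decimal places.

Under Łukasiewicz:
  NOT r = 1 − 0.21 = 0.79
  s AND NOT r = max(0, a+b−1) on (0.87, 0.79) = 0.66
  NOT s = 1 − 0.87 = 0.13
  (s AND NOT r) AND NOT s = max(0, a+b−1) on (0.66, 0.13) = 0.00
  NOT ((s AND NOT r) AND NOT s) = 1 − 0.00 = 1.00
  → value = 1.0000
Under Gödel:
  NOT r = 1 − 0.21 = 0.79
  s AND NOT r = min(a, b) on (0.87, 0.79) = 0.79
  NOT s = 1 − 0.87 = 0.13
  (s AND NOT r) AND NOT s = min(a, b) on (0.79, 0.13) = 0.13
  NOT ((s AND NOT r) AND NOT s) = 1 − 0.13 = 0.87
  → value = 0.8700
|1.0000 − 0.8700| = 0.130

0.130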